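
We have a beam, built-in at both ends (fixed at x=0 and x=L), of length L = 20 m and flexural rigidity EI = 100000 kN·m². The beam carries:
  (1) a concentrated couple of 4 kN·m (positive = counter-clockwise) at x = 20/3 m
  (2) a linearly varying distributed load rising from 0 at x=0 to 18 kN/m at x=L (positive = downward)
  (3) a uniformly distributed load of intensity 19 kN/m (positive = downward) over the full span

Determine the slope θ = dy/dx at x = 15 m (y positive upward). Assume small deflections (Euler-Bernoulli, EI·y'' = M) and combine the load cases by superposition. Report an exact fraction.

θ(15) = 16903/960000 rad

Load 1 — applied couple M₀=4 kN·m at a=20/3 m (b=L-a=40/3):
  θ_1 = (R_Ax²/2 - M_Ax - M₀(x-a))/EI  [x>a] with R_A=4/15, M_A=0 = ((4/15)·15²/2 - 0·15 - 4·(15-(20/3)))/100000 = -1/30000 rad
Load 2 — triangular load w₀=18 kN/m (0→w₀ over full span):
  θ_2 = -w₀(2x(L-x)(L-2x)(x+2L)+x²(L-x)²)/(120LEI) = -18·(2·15·(20-15)·(20-2·15)·(15+2·20)+15²·(20-15)²)/(120·20·100000) = 369/64000 rad
Load 3 — uniform load w=19 kN/m over full span:
  θ_3 = -wx(L-x)(L-2x)/(12EI) = -19·15·(20-15)·(20-2·15)/(12·100000) = 19/1600 rad
Superposition: θ = Σ θ_i = 16903/960000 rad ≈ 0.017607 rad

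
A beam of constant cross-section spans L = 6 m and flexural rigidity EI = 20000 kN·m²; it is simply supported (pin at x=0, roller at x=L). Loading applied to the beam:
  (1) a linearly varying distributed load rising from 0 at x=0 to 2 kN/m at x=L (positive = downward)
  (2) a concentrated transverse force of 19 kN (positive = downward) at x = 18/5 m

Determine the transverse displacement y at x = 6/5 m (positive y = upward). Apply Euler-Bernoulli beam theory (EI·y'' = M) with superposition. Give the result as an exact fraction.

y(6/5) = -26019/9765625 m

Load 1 — triangular load w₀=2 kN/m (0→w₀ over full span):
  y_1 = -w₀x(7L⁴-10L²x²+3x⁴)/(360LEI) = -2·(6/5)·(7·6⁴-10·6²·(6/5)²+3·(6/5)⁴)/(360·6·20000) = -4644/9765625 m
Load 2 — point force P=19 kN at a=18/5 m (b=L-a=12/5):
  y_2 = -Pbx(L²-b²-x²)/(6LEI)  [x≤a] = -19·(12/5)·(6/5)·(6²-(12/5)²-(6/5)²)/(6·6·20000) = -171/78125 m
Superposition: y = Σ y_i = -26019/9765625 m ≈ -0.002664 m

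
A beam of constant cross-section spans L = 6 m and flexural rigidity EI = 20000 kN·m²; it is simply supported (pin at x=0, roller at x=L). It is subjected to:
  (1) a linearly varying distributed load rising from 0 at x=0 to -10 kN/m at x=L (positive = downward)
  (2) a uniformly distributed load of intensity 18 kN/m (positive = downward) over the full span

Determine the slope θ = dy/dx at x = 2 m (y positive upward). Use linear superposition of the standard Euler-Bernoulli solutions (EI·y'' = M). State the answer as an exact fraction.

Load 1 — triangular load w₀=-10 kN/m (0→w₀ over full span):
  θ_1 = -w₀(7L⁴-30L²x²+15x⁴)/(360LEI) = -(-10)·(7·6⁴-30·6²·2²+15·2⁴)/(360·6·20000) = 13/11250 rad
Load 2 — uniform load w=18 kN/m over full span:
  θ_2 = -w(L³-6Lx²+4x³)/(24EI) = -18·(6³-6·6·2²+4·2³)/(24·20000) = -39/10000 rad
Superposition: θ = Σ θ_i = -247/90000 rad ≈ -0.002744 rad

θ(2) = -247/90000 rad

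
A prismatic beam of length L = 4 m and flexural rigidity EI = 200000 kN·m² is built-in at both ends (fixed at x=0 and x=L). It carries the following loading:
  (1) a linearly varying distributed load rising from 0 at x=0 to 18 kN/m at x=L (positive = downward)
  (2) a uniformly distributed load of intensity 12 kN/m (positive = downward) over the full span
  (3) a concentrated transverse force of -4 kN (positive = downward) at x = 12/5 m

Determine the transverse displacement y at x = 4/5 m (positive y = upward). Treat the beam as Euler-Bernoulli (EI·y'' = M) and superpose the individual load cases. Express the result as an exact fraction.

y(4/5) = -3712/146484375 m

Load 1 — triangular load w₀=18 kN/m (0→w₀ over full span):
  y_1 = -w₀x²(L-x)²(x+2L)/(120LEI) = -18·(4/5)²·(4-(4/5))²·((4/5)+2·4)/(120·4·200000) = -528/48828125 m
Load 2 — uniform load w=12 kN/m over full span:
  y_2 = -wx²(L-x)²/(24EI) = -12·(4/5)²·(4-(4/5))²/(24·200000) = -32/1953125 m
Load 3 — point force P=-4 kN at a=12/5 m (b=L-a=8/5):
  y_3 = -Pb²x²(3aL-(3a+b)x)/(6L³EI)  [x≤a] = -(-4)·(8/5)²·(4/5)²·(3·(12/5)·4-(3·(12/5)+(8/5))·(4/5))/(6·4³·200000) = 272/146484375 m
Superposition: y = Σ y_i = -3712/146484375 m ≈ -0.000025 m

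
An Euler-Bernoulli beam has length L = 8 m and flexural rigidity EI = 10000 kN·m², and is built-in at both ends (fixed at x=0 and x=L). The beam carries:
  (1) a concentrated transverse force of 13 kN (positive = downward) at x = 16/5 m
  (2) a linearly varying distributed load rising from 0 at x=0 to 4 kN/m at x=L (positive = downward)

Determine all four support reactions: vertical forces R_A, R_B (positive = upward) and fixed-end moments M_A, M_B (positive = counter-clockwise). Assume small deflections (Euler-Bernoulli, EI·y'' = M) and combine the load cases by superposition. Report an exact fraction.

R_A = 1653/125 kN, M_A = 8816/375 kN·m, R_B = 1972/125 kN, M_B = -2848/125 kN·m

Load 1 — point force P=13 kN at a=16/5 m (b=L-a=24/5):
  R_A = Pb²(3a+b)/L³ = 13·(24/5)²·(3·(16/5)+(24/5))/8³ = 1053/125 kN
  M_A = Pab²/L² = 13·(16/5)·(24/5)²/8² = 1872/125 kN·m
  R_B = Pa²(a+3b)/L³ = 13·(16/5)²·((16/5)+3·(24/5))/8³ = 572/125 kN
  M_B = -Pa²b/L² = -13·(16/5)²·(24/5)/8² = -1248/125 kN·m
Load 2 — triangular load w₀=4 kN/m (0→w₀ over full span):
  R_A = 3w₀L/20 = 3·4·8/20 = 24/5 kN
  M_A = w₀L²/30 = 4·8²/30 = 128/15 kN·m
  R_B = 7w₀L/20 = 7·4·8/20 = 56/5 kN
  M_B = -w₀L²/20 = -4·8²/20 = -64/5 kN·m
Superposition: R_A = 1653/125 kN, M_A = 8816/375 kN·m, R_B = 1972/125 kN, M_B = -2848/125 kN·m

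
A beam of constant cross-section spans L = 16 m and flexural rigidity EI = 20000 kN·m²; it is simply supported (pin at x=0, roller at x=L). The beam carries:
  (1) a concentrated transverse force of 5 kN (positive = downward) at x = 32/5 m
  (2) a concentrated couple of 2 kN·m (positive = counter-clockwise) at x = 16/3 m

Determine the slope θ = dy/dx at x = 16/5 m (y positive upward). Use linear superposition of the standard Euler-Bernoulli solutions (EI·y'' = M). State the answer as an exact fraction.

θ(16/5) = -451/140625 rad

Load 1 — point force P=5 kN at a=32/5 m (b=L-a=48/5):
  θ_1 = -Pb(L²-b²-3x²)/(6LEI)  [x≤a] = -5·(48/5)·(16²-(48/5)²-3·(16/5)²)/(6·16·20000) = -52/15625 rad
Load 2 — applied couple M₀=2 kN·m at a=16/3 m (b=L-a=32/3):
  θ_2 = (M₀x²/(2L)+C₁)/EI  [x≤a] with C₁=M₀(3b²-L²)/(6L)=16/9 = (2·(16/5)²/(2·16)+(16/9))/20000 = 17/140625 rad
Superposition: θ = Σ θ_i = -451/140625 rad ≈ -0.003207 rad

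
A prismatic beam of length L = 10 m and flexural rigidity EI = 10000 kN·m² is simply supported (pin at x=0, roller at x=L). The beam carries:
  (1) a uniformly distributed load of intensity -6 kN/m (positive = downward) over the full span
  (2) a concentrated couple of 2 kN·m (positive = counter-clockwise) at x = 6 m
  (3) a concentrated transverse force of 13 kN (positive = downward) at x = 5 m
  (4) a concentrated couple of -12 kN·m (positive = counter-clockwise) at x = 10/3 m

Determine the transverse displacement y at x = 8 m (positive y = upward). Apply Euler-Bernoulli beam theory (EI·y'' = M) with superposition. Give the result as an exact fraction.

y(8) = 2843/100000 m

Load 1 — uniform load w=-6 kN/m over full span:
  y_1 = -wx(L³-2Lx²+x³)/(24EI) = -(-6)·8·(10³-2·10·8²+8³)/(24·10000) = 29/625 m
Load 2 — applied couple M₀=2 kN·m at a=6 m (b=L-a=4):
  y_2 = (M₀x³/(6L)-M₀(x-a)²/2+C₁x)/EI  [x>a] with C₁=M₀(3b²-L²)/(6L)=-26/15 = (2·8³/(6·10)-2·(8-6)²/2+(-26/15)·8)/10000 = -1/12500 m
Load 3 — point force P=13 kN at a=5 m (b=L-a=5):
  y_3 = -Pa(L-x)(2Lx-a²-x²)/(6LEI)  [x>a] = -13·5·(10-8)·(2·10·8-5²-8²)/(6·10·10000) = -923/60000 m
Load 4 — applied couple M₀=-12 kN·m at a=10/3 m (b=L-a=20/3):
  y_4 = (M₀x³/(6L)-M₀(x-a)²/2+C₁x)/EI  [x>a] with C₁=M₀(3b²-L²)/(6L)=-20/3 = ((-12)·8³/(6·10)-(-12)·(8-(10/3))²/2+(-20/3)·8)/10000 = -47/18750 m
Superposition: y = Σ y_i = 2843/100000 m ≈ 0.028430 m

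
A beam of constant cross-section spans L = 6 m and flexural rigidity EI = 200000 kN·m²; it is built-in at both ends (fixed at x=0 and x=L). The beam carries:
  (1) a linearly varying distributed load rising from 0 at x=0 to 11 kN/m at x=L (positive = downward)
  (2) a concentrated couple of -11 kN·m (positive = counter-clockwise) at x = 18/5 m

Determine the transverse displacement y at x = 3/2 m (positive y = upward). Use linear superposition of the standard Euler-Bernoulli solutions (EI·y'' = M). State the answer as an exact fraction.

Load 1 — triangular load w₀=11 kN/m (0→w₀ over full span):
  y_1 = -w₀x²(L-x)²(x+2L)/(120LEI) = -11·(3/2)²·(6-(3/2))²·((3/2)+2·6)/(120·6·200000) = -24057/512000000 m
Load 2 — applied couple M₀=-11 kN·m at a=18/5 m (b=L-a=12/5):
  y_2 = (R_Ax³/6 - M_Ax²/2)/EI  [x≤a] with R_A=-66/25, M_A=-88/25 = ((-66/25)·(3/2)³/6 - (-88/25)·(3/2)²/2)/200000 = 99/8000000 m
Superposition: y = Σ y_i = -17721/512000000 m ≈ -0.000035 m

y(3/2) = -17721/512000000 m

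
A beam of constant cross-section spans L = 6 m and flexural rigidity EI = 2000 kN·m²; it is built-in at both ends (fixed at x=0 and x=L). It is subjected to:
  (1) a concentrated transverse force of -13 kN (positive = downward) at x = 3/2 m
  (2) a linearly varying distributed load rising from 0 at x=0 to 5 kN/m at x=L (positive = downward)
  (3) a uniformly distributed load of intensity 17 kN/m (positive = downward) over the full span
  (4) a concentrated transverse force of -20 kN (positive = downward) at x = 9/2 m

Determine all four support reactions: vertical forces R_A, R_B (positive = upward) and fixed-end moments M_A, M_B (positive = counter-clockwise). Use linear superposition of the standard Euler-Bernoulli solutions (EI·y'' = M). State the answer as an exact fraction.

Load 1 — point force P=-13 kN at a=3/2 m (b=L-a=9/2):
  R_A = Pb²(3a+b)/L³ = (-13)·(9/2)²·(3·(3/2)+(9/2))/6³ = -351/32 kN
  M_A = Pab²/L² = (-13)·(3/2)·(9/2)²/6² = -351/32 kN·m
  R_B = Pa²(a+3b)/L³ = (-13)·(3/2)²·((3/2)+3·(9/2))/6³ = -65/32 kN
  M_B = -Pa²b/L² = -(-13)·(3/2)²·(9/2)/6² = 117/32 kN·m
Load 2 — triangular load w₀=5 kN/m (0→w₀ over full span):
  R_A = 3w₀L/20 = 3·5·6/20 = 9/2 kN
  M_A = w₀L²/30 = 5·6²/30 = 6 kN·m
  R_B = 7w₀L/20 = 7·5·6/20 = 21/2 kN
  M_B = -w₀L²/20 = -5·6²/20 = -9 kN·m
Load 3 — uniform load w=17 kN/m over full span:
  R_A = wL/2 = 17·6/2 = 51 kN
  M_A = wL²/12 = 17·6²/12 = 51 kN·m
  R_B = wL/2 = 17·6/2 = 51 kN
  M_B = -wL²/12 = -17·6²/12 = -51 kN·m
Load 4 — point force P=-20 kN at a=9/2 m (b=L-a=3/2):
  R_A = Pb²(3a+b)/L³ = (-20)·(3/2)²·(3·(9/2)+(3/2))/6³ = -25/8 kN
  M_A = Pab²/L² = (-20)·(9/2)·(3/2)²/6² = -45/8 kN·m
  R_B = Pa²(a+3b)/L³ = (-20)·(9/2)²·((9/2)+3·(3/2))/6³ = -135/8 kN
  M_B = -Pa²b/L² = -(-20)·(9/2)²·(3/2)/6² = 135/8 kN·m
Superposition: R_A = 1325/32 kN, M_A = 1293/32 kN·m, R_B = 1363/32 kN, M_B = -1263/32 kN·m

R_A = 1325/32 kN, M_A = 1293/32 kN·m, R_B = 1363/32 kN, M_B = -1263/32 kN·m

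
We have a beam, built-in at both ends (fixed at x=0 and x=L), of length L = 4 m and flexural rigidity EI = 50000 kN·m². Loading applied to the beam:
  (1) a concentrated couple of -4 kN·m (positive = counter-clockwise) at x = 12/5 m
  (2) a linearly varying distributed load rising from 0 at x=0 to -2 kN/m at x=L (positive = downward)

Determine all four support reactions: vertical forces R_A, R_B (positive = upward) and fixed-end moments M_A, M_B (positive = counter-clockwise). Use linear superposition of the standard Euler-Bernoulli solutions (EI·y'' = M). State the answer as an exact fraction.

Load 1 — applied couple M₀=-4 kN·m at a=12/5 m (b=L-a=8/5):
  R_A = 6M₀ab/L³ = 6·(-4)·(12/5)·(8/5)/4³ = -36/25 kN
  M_A = M₀b(2a-b)/L² = (-4)·(8/5)·(2·(12/5)-(8/5))/4² = -32/25 kN·m
  R_B = -6M₀ab/L³ = -6·(-4)·(12/5)·(8/5)/4³ = 36/25 kN
  M_B = M₀a(2b-a)/L² = (-4)·(12/5)·(2·(8/5)-(12/5))/4² = -12/25 kN·m
Load 2 — triangular load w₀=-2 kN/m (0→w₀ over full span):
  R_A = 3w₀L/20 = 3·(-2)·4/20 = -6/5 kN
  M_A = w₀L²/30 = (-2)·4²/30 = -16/15 kN·m
  R_B = 7w₀L/20 = 7·(-2)·4/20 = -14/5 kN
  M_B = -w₀L²/20 = -(-2)·4²/20 = 8/5 kN·m
Superposition: R_A = -66/25 kN, M_A = -176/75 kN·m, R_B = -34/25 kN, M_B = 28/25 kN·m

R_A = -66/25 kN, M_A = -176/75 kN·m, R_B = -34/25 kN, M_B = 28/25 kN·m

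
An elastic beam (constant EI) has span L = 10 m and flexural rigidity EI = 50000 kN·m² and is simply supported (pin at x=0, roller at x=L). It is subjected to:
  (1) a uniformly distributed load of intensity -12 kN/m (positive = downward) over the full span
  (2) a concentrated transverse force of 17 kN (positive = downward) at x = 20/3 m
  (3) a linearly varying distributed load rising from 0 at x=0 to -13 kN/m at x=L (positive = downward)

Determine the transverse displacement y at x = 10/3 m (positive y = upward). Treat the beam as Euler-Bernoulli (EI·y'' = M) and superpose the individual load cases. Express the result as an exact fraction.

Load 1 — uniform load w=-12 kN/m over full span:
  y_1 = -wx(L³-2Lx²+x³)/(24EI) = -(-12)·(10/3)·(10³-2·10·(10/3)²+(10/3)³)/(24·50000) = 11/405 m
Load 2 — point force P=17 kN at a=20/3 m (b=L-a=10/3):
  y_2 = -Pbx(L²-b²-x²)/(6LEI)  [x≤a] = -17·(10/3)·(10/3)·(10²-(10/3)²-(10/3)²)/(6·10·50000) = -119/24300 m
Load 3 — triangular load w₀=-13 kN/m (0→w₀ over full span):
  y_3 = -w₀x(7L⁴-10L²x²+3x⁴)/(360LEI) = -(-13)·(10/3)·(7·10⁴-10·10²·(10/3)²+3·(10/3)⁴)/(360·10·50000) = 52/3645 m
Superposition: y = Σ y_i = 2663/72900 m ≈ 0.036529 m

y(10/3) = 2663/72900 m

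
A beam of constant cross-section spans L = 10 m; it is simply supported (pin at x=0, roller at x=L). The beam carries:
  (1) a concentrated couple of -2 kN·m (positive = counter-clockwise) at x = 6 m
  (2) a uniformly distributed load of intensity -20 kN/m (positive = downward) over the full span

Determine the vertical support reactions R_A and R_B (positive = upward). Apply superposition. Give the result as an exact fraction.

Load 1 — applied couple M₀=-2 kN·m at a=6 m (b=L-a=4):
  R_A = M₀/L = (-2)/10 = -1/5 kN
  R_B = -M₀/L = -(-2)/10 = 1/5 kN
Load 2 — uniform load w=-20 kN/m over full span:
  R_A = wL/2 = (-20)·10/2 = -100 kN
  R_B = wL/2 = (-20)·10/2 = -100 kN
Superposition: R_A = -501/5 kN, R_B = -499/5 kN

R_A = -501/5 kN, R_B = -499/5 kN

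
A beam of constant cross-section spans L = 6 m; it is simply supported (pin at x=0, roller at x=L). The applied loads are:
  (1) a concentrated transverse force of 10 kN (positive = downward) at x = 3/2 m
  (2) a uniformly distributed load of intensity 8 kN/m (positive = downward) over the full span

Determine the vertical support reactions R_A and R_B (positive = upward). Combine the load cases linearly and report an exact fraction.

R_A = 63/2 kN, R_B = 53/2 kN

Load 1 — point force P=10 kN at a=3/2 m (b=L-a=9/2):
  R_A = Pb/L = 10·(9/2)/6 = 15/2 kN
  R_B = Pa/L = 10·(3/2)/6 = 5/2 kN
Load 2 — uniform load w=8 kN/m over full span:
  R_A = wL/2 = 8·6/2 = 24 kN
  R_B = wL/2 = 8·6/2 = 24 kN
Superposition: R_A = 63/2 kN, R_B = 53/2 kN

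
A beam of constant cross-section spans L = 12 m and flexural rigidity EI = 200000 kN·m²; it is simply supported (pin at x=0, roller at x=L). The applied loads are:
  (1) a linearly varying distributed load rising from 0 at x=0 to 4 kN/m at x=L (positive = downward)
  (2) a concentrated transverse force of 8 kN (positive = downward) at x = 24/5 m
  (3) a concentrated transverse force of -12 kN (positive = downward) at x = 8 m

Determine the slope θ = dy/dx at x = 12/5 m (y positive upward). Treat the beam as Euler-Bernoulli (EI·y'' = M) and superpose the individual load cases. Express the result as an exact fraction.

θ(12/5) = -5737/11718750 rad

Load 1 — triangular load w₀=4 kN/m (0→w₀ over full span):
  θ_1 = -w₀(7L⁴-30L²x²+15x⁴)/(360LEI) = -4·(7·12⁴-30·12²·(12/5)²+15·(12/5)⁴)/(360·12·200000) = -1092/1953125 rad
Load 2 — point force P=8 kN at a=24/5 m (b=L-a=36/5):
  θ_2 = -Pb(L²-b²-3x²)/(6LEI)  [x≤a] = -8·(36/5)·(12²-(36/5)²-3·(12/5)²)/(6·12·200000) = -117/390625 rad
Load 3 — point force P=-12 kN at a=8 m (b=L-a=4):
  θ_3 = -Pb(L²-b²-3x²)/(6LEI)  [x≤a] = -(-12)·4·(12²-4²-3·(12/5)²)/(6·12·200000) = 173/468750 rad
Superposition: θ = Σ θ_i = -5737/11718750 rad ≈ -0.000490 rad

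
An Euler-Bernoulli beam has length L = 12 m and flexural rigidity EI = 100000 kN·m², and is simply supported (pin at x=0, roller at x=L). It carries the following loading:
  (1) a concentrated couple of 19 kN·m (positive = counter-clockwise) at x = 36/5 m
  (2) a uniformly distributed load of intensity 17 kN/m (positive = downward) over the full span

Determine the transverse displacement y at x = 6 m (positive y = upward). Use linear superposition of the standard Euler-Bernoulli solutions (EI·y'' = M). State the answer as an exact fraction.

Load 1 — applied couple M₀=19 kN·m at a=36/5 m (b=L-a=24/5):
  y_1 = (M₀x³/(6L)+C₁x)/EI  [x≤a] with C₁=M₀(3b²-L²)/(6L)=-494/25 = (19·6³/(6·12)+(-494/25)·6)/100000 = -1539/2500000 m
Load 2 — uniform load w=17 kN/m over full span:
  y_2 = -wx(L³-2Lx²+x³)/(24EI) = -17·6·(12³-2·12·6²+6³)/(24·100000) = -459/10000 m
Superposition: y = Σ y_i = -116289/2500000 m ≈ -0.046516 m

y(6) = -116289/2500000 m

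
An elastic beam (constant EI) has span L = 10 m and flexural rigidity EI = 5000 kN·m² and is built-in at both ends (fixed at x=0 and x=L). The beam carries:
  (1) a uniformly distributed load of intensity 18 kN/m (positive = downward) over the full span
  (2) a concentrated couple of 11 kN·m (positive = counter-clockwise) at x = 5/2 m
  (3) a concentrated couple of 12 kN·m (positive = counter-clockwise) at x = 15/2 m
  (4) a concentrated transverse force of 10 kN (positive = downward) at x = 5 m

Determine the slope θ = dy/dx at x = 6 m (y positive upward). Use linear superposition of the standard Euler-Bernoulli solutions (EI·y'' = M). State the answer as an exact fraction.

θ(6) = 1599/100000 rad

Load 1 — uniform load w=18 kN/m over full span:
  θ_1 = -wx(L-x)(L-2x)/(12EI) = -18·6·(10-6)·(10-2·6)/(12·5000) = 9/625 rad
Load 2 — applied couple M₀=11 kN·m at a=5/2 m (b=L-a=15/2):
  θ_2 = (R_Ax²/2 - M_Ax - M₀(x-a))/EI  [x>a] with R_A=99/80, M_A=-33/16 = ((99/80)·6²/2 - (-33/16)·6 - 11·(6-(5/2)))/5000 = -77/100000 rad
Load 3 — applied couple M₀=12 kN·m at a=15/2 m (b=L-a=5/2):
  θ_3 = (R_Ax²/2 - M_Ax)/EI  [x≤a] with R_A=27/20, M_A=15/4 = ((27/20)·6²/2 - (15/4)·6)/5000 = 9/25000 rad
Load 4 — point force P=10 kN at a=5 m (b=L-a=5):
  θ_4 = Pa²(L-x)(2bL-(3b+a)(L-x))/(2L³EI)  [x>a] = 10·5²·(10-6)·(2·5·10-(3·5+5)·(10-6))/(2·10³·5000) = 1/500 rad
Superposition: θ = Σ θ_i = 1599/100000 rad ≈ 0.015990 rad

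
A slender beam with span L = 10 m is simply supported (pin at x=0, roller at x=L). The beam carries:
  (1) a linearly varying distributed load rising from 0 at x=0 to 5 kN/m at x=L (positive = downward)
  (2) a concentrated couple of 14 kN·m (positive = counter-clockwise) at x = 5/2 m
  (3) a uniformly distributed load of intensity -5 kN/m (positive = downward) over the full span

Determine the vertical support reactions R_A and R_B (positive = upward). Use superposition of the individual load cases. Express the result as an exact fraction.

R_A = -229/15 kN, R_B = -146/15 kN

Load 1 — triangular load w₀=5 kN/m (0→w₀ over full span):
  R_A = w₀L/6 = 5·10/6 = 25/3 kN
  R_B = w₀L/3 = 5·10/3 = 50/3 kN
Load 2 — applied couple M₀=14 kN·m at a=5/2 m (b=L-a=15/2):
  R_A = M₀/L = 14/10 = 7/5 kN
  R_B = -M₀/L = -14/10 = -7/5 kN
Load 3 — uniform load w=-5 kN/m over full span:
  R_A = wL/2 = (-5)·10/2 = -25 kN
  R_B = wL/2 = (-5)·10/2 = -25 kN
Superposition: R_A = -229/15 kN, R_B = -146/15 kN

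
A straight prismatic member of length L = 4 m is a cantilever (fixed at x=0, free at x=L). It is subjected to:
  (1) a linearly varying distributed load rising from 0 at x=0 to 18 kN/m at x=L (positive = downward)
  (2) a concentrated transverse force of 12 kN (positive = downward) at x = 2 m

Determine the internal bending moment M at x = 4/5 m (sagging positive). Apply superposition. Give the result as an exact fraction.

Load 1 — triangular load w₀=18 kN/m (0→w₀ over full span):
  M_1 = w₀Lx/2 - w₀L²/3 - w₀x³/(6L) = 18·4·(4/5)/2 - 18·4²/3 - 18·(4/5)³/(6·4) = -8448/125 kN·m
Load 2 — point force P=12 kN at a=2 m (b=L-a=2):
  M_2 = -P(a-x)  [x≤a] = -12·(2-(4/5)) = -72/5 kN·m
Superposition: M = Σ M_i = -10248/125 kN·m ≈ -81.984000 kN·m

M(4/5) = -10248/125 kN·m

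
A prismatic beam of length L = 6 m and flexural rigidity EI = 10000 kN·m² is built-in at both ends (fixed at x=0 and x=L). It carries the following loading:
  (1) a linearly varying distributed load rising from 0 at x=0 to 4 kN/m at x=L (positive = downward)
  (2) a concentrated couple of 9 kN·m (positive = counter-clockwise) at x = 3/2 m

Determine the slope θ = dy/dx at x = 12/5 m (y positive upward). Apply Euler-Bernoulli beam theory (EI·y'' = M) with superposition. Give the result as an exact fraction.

θ(12/5) = -3159/25000000 rad

Load 1 — triangular load w₀=4 kN/m (0→w₀ over full span):
  θ_1 = -w₀(2x(L-x)(L-2x)(x+2L)+x²(L-x)²)/(120LEI) = -4·(2·(12/5)·(6-(12/5))·(6-2·(12/5))·((12/5)+2·6)+(12/5)²·(6-(12/5))²)/(120·6·10000) = -81/390625 rad
Load 2 — applied couple M₀=9 kN·m at a=3/2 m (b=L-a=9/2):
  θ_2 = (R_Ax²/2 - M_Ax - M₀(x-a))/EI  [x>a] with R_A=27/16, M_A=-27/16 = ((27/16)·(12/5)²/2 - (-27/16)·(12/5) - 9·((12/5)-(3/2)))/10000 = 81/1000000 rad
Superposition: θ = Σ θ_i = -3159/25000000 rad ≈ -0.000126 rad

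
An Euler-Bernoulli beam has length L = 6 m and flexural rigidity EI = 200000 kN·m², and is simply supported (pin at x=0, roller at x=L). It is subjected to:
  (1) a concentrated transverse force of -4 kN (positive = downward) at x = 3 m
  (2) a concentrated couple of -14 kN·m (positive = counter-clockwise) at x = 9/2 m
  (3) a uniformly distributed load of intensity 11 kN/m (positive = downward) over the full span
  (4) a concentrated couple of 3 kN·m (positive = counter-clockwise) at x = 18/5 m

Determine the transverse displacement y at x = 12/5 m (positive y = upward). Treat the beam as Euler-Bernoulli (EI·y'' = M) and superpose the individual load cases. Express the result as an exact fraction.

y(12/5) = -175563/250000000 m

Load 1 — point force P=-4 kN at a=3 m (b=L-a=3):
  y_1 = -Pbx(L²-b²-x²)/(6LEI)  [x≤a] = -(-4)·3·(12/5)·(6²-3²-(12/5)²)/(6·6·200000) = 531/6250000 m
Load 2 — applied couple M₀=-14 kN·m at a=9/2 m (b=L-a=3/2):
  y_2 = (M₀x³/(6L)+C₁x)/EI  [x≤a] with C₁=M₀(3b²-L²)/(6L)=91/8 = ((-14)·(12/5)³/(6·6)+(91/8)·(12/5))/200000 = 5481/50000000 m
Load 3 — uniform load w=11 kN/m over full span:
  y_3 = -wx(L³-2Lx²+x³)/(24EI) = -11·(12/5)·(6³-2·6·(12/5)²+(12/5)³)/(24·200000) = -27621/31250000 m
Load 4 — applied couple M₀=3 kN·m at a=18/5 m (b=L-a=12/5):
  y_4 = (M₀x³/(6L)+C₁x)/EI  [x≤a] with C₁=M₀(3b²-L²)/(6L)=-39/25 = (3·(12/5)³/(6·6)+(-39/25)·(12/5))/200000 = -81/6250000 m
Superposition: y = Σ y_i = -175563/250000000 m ≈ -0.000702 m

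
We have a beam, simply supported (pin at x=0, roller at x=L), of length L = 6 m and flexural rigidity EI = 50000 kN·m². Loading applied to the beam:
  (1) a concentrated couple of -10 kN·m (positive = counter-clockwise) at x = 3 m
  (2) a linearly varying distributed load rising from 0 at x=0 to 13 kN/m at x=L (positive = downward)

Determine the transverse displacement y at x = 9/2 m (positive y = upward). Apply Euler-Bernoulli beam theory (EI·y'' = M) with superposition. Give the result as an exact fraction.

y(9/2) = -43209/25600000 m

Load 1 — applied couple M₀=-10 kN·m at a=3 m (b=L-a=3):
  y_1 = (M₀x³/(6L)-M₀(x-a)²/2+C₁x)/EI  [x>a] with C₁=M₀(3b²-L²)/(6L)=5/2 = ((-10)·(9/2)³/(6·6)-(-10)·((9/2)-3)²/2+(5/2)·(9/2))/50000 = -9/160000 m
Load 2 — triangular load w₀=13 kN/m (0→w₀ over full span):
  y_2 = -w₀x(7L⁴-10L²x²+3x⁴)/(360LEI) = -13·(9/2)·(7·6⁴-10·6²·(9/2)²+3·(9/2)⁴)/(360·6·50000) = -41769/25600000 m
Superposition: y = Σ y_i = -43209/25600000 m ≈ -0.001688 m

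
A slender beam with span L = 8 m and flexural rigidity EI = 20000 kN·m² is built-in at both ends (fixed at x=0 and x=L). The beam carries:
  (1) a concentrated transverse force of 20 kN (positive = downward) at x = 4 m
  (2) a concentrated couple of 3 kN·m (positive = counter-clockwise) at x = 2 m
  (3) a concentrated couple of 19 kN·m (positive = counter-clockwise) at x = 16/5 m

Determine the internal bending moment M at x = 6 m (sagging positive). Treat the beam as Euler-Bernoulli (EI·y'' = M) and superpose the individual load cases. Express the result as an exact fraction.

Load 1 — point force P=20 kN at a=4 m (b=L-a=4):
  M_1 = Pa²(a+3b)(L-x)/L³ - Pa²b/L²  [x>a] = 20·4²·(4+3·4)·(8-6)/8³ - 20·4²·4/8² = 0 kN·m
Load 2 — applied couple M₀=3 kN·m at a=2 m (b=L-a=6):
  M_2 = R_Ax - M_A - M₀  [x>a] with R_A=27/64, M_A=-9/16 = (27/64)·6 - (-9/16) - 3 = 3/32 kN·m
Load 3 — applied couple M₀=19 kN·m at a=16/5 m (b=L-a=24/5):
  M_3 = R_Ax - M_A - M₀  [x>a] with R_A=171/50, M_A=57/25 = (171/50)·6 - (57/25) - 19 = -19/25 kN·m
Superposition: M = Σ M_i = -533/800 kN·m ≈ -0.666250 kN·m

M(6) = -533/800 kN·m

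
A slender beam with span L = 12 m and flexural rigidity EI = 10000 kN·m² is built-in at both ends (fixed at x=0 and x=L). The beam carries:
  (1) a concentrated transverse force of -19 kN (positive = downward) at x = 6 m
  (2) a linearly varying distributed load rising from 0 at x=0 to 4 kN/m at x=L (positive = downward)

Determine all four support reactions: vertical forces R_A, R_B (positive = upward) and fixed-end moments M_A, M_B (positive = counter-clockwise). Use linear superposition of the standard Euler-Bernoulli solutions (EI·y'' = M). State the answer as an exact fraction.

R_A = -23/10 kN, M_A = -93/10 kN·m, R_B = 73/10 kN, M_B = -3/10 kN·m

Load 1 — point force P=-19 kN at a=6 m (b=L-a=6):
  R_A = Pb²(3a+b)/L³ = (-19)·6²·(3·6+6)/12³ = -19/2 kN
  M_A = Pab²/L² = (-19)·6·6²/12² = -57/2 kN·m
  R_B = Pa²(a+3b)/L³ = (-19)·6²·(6+3·6)/12³ = -19/2 kN
  M_B = -Pa²b/L² = -(-19)·6²·6/12² = 57/2 kN·m
Load 2 — triangular load w₀=4 kN/m (0→w₀ over full span):
  R_A = 3w₀L/20 = 3·4·12/20 = 36/5 kN
  M_A = w₀L²/30 = 4·12²/30 = 96/5 kN·m
  R_B = 7w₀L/20 = 7·4·12/20 = 84/5 kN
  M_B = -w₀L²/20 = -4·12²/20 = -144/5 kN·m
Superposition: R_A = -23/10 kN, M_A = -93/10 kN·m, R_B = 73/10 kN, M_B = -3/10 kN·m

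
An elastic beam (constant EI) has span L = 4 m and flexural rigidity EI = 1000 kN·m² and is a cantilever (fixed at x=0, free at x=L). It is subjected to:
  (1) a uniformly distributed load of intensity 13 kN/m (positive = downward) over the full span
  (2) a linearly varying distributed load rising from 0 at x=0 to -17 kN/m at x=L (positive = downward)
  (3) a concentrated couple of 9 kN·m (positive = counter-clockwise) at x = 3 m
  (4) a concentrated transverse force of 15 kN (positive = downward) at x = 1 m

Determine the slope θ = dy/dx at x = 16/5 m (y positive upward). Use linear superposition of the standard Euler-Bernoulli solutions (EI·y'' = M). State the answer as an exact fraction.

Load 1 — uniform load w=13 kN/m over full span:
  θ_1 = -wx(x²-3Lx+3L²)/(6EI) = -13·(16/5)·((16/5)²-3·4·(16/5)+3·4²)/(6·1000) = -6448/46875 rad
Load 2 — triangular load w₀=-17 kN/m (0→w₀ over full span):
  θ_2 = (w₀Lx²/4-w₀L²x/3-w₀x⁴/(24L))/EI = ((-17)·4·(16/5)²/4-(-17)·4²·(16/5)/3-(-17)·(16/5)⁴/(24·4))/1000 = 31552/234375 rad
Load 3 — applied couple M₀=9 kN·m at a=3 m (b=L-a=1):
  θ_3 = M₀a/EI  [x>a] = 9·3/1000 = 27/1000 rad
Load 4 — point force P=15 kN at a=1 m (b=L-a=3):
  θ_4 = -Pa²/(2EI)  [x>a] = -15·1²/(2·1000) = -3/400 rad
Superposition: θ = Σ θ_i = 62117/3750000 rad ≈ 0.016565 rad

θ(16/5) = 62117/3750000 rad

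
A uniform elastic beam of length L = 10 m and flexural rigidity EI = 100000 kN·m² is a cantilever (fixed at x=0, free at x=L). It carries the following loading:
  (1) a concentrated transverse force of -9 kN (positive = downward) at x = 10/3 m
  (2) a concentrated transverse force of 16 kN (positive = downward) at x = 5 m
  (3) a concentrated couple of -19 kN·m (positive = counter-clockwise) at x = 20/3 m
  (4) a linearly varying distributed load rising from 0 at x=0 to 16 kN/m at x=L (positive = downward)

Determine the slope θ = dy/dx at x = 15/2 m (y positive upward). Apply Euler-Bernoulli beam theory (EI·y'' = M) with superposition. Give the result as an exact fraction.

Load 1 — point force P=-9 kN at a=10/3 m (b=L-a=20/3):
  θ_1 = -Pa²/(2EI)  [x>a] = -(-9)·(10/3)²/(2·100000) = 1/2000 rad
Load 2 — point force P=16 kN at a=5 m (b=L-a=5):
  θ_2 = -Pa²/(2EI)  [x>a] = -16·5²/(2·100000) = -1/500 rad
Load 3 — applied couple M₀=-19 kN·m at a=20/3 m (b=L-a=10/3):
  θ_3 = M₀a/EI  [x>a] = (-19)·(20/3)/100000 = -19/15000 rad
Load 4 — triangular load w₀=16 kN/m (0→w₀ over full span):
  θ_4 = (w₀Lx²/4-w₀L²x/3-w₀x⁴/(24L))/EI = (16·10·(15/2)²/4-16·10²·(15/2)/3-16·(15/2)⁴/(24·10))/100000 = -251/12800 rad
Superposition: θ = Σ θ_i = -21481/960000 rad ≈ -0.022376 rad

θ(15/2) = -21481/960000 rad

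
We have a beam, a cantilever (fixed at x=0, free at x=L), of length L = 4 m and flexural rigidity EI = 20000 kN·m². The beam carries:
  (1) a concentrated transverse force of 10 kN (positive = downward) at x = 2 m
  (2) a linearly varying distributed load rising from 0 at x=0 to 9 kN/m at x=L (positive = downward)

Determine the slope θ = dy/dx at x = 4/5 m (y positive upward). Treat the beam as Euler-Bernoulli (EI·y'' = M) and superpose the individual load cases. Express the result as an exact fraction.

Load 1 — point force P=10 kN at a=2 m (b=L-a=2):
  θ_1 = -Px(2a-x)/(2EI)  [x≤a] = -10·(4/5)·(2·2-(4/5))/(2·20000) = -2/3125 rad
Load 2 — triangular load w₀=9 kN/m (0→w₀ over full span):
  θ_2 = (w₀Lx²/4-w₀L²x/3-w₀x⁴/(24L))/EI = (9·4·(4/5)²/4-9·4²·(4/5)/3-9·(4/5)⁴/(24·4))/20000 = -2553/1562500 rad
Superposition: θ = Σ θ_i = -3553/1562500 rad ≈ -0.002274 rad

θ(4/5) = -3553/1562500 rad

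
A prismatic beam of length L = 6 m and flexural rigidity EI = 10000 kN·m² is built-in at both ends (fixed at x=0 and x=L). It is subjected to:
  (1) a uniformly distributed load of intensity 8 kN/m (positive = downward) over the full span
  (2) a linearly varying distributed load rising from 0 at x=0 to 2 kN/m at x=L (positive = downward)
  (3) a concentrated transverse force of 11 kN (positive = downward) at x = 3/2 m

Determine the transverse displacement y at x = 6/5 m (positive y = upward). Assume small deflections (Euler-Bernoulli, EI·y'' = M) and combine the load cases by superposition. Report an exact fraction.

y(6/5) = -4071303/2500000000 m

Load 1 — uniform load w=8 kN/m over full span:
  y_1 = -wx²(L-x)²/(24EI) = -8·(6/5)²·(6-(6/5))²/(24·10000) = -432/390625 m
Load 2 — triangular load w₀=2 kN/m (0→w₀ over full span):
  y_2 = -w₀x²(L-x)²(x+2L)/(120LEI) = -2·(6/5)²·(6-(6/5))²·((6/5)+2·6)/(120·6·10000) = -1188/9765625 m
Load 3 — point force P=11 kN at a=3/2 m (b=L-a=9/2):
  y_3 = -Pb²x²(3aL-(3a+b)x)/(6L³EI)  [x≤a] = -11·(9/2)²·(6/5)²·(3·(3/2)·6-(3·(3/2)+(9/2))·(6/5))/(6·6³·10000) = -8019/20000000 m
Superposition: y = Σ y_i = -4071303/2500000000 m ≈ -0.001629 m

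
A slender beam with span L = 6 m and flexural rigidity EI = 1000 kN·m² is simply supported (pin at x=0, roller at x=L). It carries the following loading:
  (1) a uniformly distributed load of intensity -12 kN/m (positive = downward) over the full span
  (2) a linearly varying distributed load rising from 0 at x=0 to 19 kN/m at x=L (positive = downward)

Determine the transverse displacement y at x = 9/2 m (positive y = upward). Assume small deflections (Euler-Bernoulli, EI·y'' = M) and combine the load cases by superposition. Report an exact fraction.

Load 1 — uniform load w=-12 kN/m over full span:
  y_1 = -wx(L³-2Lx²+x³)/(24EI) = -(-12)·(9/2)·(6³-2·6·(9/2)²+(9/2)³)/(24·1000) = 4617/32000 m
Load 2 — triangular load w₀=19 kN/m (0→w₀ over full span):
  y_2 = -w₀x(7L⁴-10L²x²+3x⁴)/(360LEI) = -19·(9/2)·(7·6⁴-10·6²·(9/2)²+3·(9/2)⁴)/(360·6·1000) = -61047/512000 m
Superposition: y = Σ y_i = 513/20480 m ≈ 0.025049 m

y(9/2) = 513/20480 m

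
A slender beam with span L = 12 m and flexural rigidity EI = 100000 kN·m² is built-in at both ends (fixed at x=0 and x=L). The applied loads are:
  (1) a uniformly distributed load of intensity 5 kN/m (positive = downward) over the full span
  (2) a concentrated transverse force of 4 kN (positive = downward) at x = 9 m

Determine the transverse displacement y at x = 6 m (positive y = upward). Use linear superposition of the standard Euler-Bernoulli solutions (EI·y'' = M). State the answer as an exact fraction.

y(6) = -9/3125 m

Load 1 — uniform load w=5 kN/m over full span:
  y_1 = -wx²(L-x)²/(24EI) = -5·6²·(12-6)²/(24·100000) = -27/10000 m
Load 2 — point force P=4 kN at a=9 m (b=L-a=3):
  y_2 = -Pb²x²(3aL-(3a+b)x)/(6L³EI)  [x≤a] = -4·3²·6²·(3·9·12-(3·9+3)·6)/(6·12³·100000) = -9/50000 m
Superposition: y = Σ y_i = -9/3125 m ≈ -0.002880 m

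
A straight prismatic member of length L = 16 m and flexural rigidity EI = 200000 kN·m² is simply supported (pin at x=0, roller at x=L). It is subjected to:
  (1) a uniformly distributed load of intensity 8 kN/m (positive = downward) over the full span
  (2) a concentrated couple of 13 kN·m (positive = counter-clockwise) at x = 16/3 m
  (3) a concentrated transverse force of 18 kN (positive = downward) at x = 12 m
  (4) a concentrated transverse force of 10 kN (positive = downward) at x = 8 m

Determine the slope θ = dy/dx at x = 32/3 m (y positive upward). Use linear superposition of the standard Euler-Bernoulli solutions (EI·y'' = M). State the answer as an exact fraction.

Load 1 — uniform load w=8 kN/m over full span:
  θ_1 = -w(L³-6Lx²+4x³)/(24EI) = -8·(16³-6·16·(32/3)²+4·(32/3)³)/(24·200000) = 832/253125 rad
Load 2 — applied couple M₀=13 kN·m at a=16/3 m (b=L-a=32/3):
  θ_2 = (M₀x²/(2L)-M₀(x-a)+C₁)/EI  [x>a] with C₁=M₀(3b²-L²)/(6L)=104/9 = (13·(32/3)²/(2·16)-13·((32/3)-(16/3))+(104/9))/200000 = -13/225000 rad
Load 3 — point force P=18 kN at a=12 m (b=L-a=4):
  θ_3 = -Pb(L²-b²-3x²)/(6LEI)  [x≤a] = -18·4·(16²-4²-3·(32/3)²)/(6·16·200000) = 19/50000 rad
Load 4 — point force P=10 kN at a=8 m (b=L-a=8):
  θ_4 = -Pa(2L²-6Lx+3x²+a²)/(6LEI)  [x>a] = -10·8·(2·16²-6·16·(32/3)+3·(32/3)²+8²)/(6·16·200000) = 1/2250 rad
Superposition: θ = Σ θ_i = 16417/4050000 rad ≈ 0.004054 rad

θ(32/3) = 16417/4050000 rad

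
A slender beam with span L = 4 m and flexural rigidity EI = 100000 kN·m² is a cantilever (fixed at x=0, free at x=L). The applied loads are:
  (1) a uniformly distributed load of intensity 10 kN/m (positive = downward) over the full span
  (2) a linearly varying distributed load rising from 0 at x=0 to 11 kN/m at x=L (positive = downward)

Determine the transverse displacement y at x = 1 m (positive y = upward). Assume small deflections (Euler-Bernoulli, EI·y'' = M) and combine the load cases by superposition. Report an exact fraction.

y(1) = -28531/48000000 m

Load 1 — uniform load w=10 kN/m over full span:
  y_1 = -wx²(x²-4Lx+6L²)/(24EI) = -10·1²·(1²-4·4·1+6·4²)/(24·100000) = -27/80000 m
Load 2 — triangular load w₀=11 kN/m (0→w₀ over full span):
  y_2 = (w₀Lx³/12-w₀L²x²/6-w₀x⁵/(120L))/EI = (11·4·1³/12-11·4²·1²/6-11·1⁵/(120·4))/100000 = -12331/48000000 m
Superposition: y = Σ y_i = -28531/48000000 m ≈ -0.000594 m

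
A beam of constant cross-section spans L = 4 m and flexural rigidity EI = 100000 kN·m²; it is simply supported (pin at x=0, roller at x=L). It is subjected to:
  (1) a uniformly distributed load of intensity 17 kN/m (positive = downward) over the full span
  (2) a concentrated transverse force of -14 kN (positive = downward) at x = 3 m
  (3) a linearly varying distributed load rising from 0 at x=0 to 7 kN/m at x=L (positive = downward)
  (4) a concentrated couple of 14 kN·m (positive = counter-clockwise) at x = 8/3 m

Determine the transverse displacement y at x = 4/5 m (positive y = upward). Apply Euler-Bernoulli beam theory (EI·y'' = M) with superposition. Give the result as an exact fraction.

y(4/5) = -5373097/14062500000 m

Load 1 — uniform load w=17 kN/m over full span:
  y_1 = -wx(L³-2Lx²+x³)/(24EI) = -17·(4/5)·(4³-2·4·(4/5)²+(4/5)³)/(24·100000) = -1972/5859375 m
Load 2 — point force P=-14 kN at a=3 m (b=L-a=1):
  y_2 = -Pbx(L²-b²-x²)/(6LEI)  [x≤a] = -(-14)·1·(4/5)·(4²-1²-(4/5)²)/(6·4·100000) = 2513/37500000 m
Load 3 — triangular load w₀=7 kN/m (0→w₀ over full span):
  y_3 = -w₀x(7L⁴-10L²x²+3x⁴)/(360LEI) = -7·(4/5)·(7·4⁴-10·4²·(4/5)²+3·(4/5)⁴)/(360·4·100000) = -9632/146484375 m
Load 4 — applied couple M₀=14 kN·m at a=8/3 m (b=L-a=4/3):
  y_4 = (M₀x³/(6L)+C₁x)/EI  [x≤a] with C₁=M₀(3b²-L²)/(6L)=-56/9 = (14·(4/5)³/(6·4)+(-56/9)·(4/5))/100000 = -329/7031250 m
Superposition: y = Σ y_i = -5373097/14062500000 m ≈ -0.000382 m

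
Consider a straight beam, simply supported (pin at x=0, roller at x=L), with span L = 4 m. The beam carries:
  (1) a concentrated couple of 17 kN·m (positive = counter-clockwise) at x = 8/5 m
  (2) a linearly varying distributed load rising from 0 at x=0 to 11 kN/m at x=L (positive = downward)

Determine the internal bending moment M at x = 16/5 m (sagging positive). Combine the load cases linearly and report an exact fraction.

Load 1 — applied couple M₀=17 kN·m at a=8/5 m (b=L-a=12/5):
  M_1 = M₀x/L - M₀  [x>a] = 17·(16/5)/4 - 17 = -17/5 kN·m
Load 2 — triangular load w₀=11 kN/m (0→w₀ over full span):
  M_2 = w₀Lx/6 - w₀x³/(6L) = 11·4·(16/5)/6 - 11·(16/5)³/(6·4) = 1056/125 kN·m
Superposition: M = Σ M_i = 631/125 kN·m ≈ 5.048000 kN·m

M(16/5) = 631/125 kN·m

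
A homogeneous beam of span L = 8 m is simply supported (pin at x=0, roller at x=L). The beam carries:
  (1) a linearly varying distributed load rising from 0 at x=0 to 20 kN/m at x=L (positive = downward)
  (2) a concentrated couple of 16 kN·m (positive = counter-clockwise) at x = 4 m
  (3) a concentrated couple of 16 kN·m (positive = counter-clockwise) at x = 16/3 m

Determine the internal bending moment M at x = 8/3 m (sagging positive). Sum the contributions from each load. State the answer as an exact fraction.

Load 1 — triangular load w₀=20 kN/m (0→w₀ over full span):
  M_1 = w₀Lx/6 - w₀x³/(6L) = 20·8·(8/3)/6 - 20·(8/3)³/(6·8) = 5120/81 kN·m
Load 2 — applied couple M₀=16 kN·m at a=4 m (b=L-a=4):
  M_2 = M₀x/L  [x≤a] = 16·(8/3)/8 = 16/3 kN·m
Load 3 — applied couple M₀=16 kN·m at a=16/3 m (b=L-a=8/3):
  M_3 = M₀x/L  [x≤a] = 16·(8/3)/8 = 16/3 kN·m
Superposition: M = Σ M_i = 5984/81 kN·m ≈ 73.876543 kN·m

M(8/3) = 5984/81 kN·m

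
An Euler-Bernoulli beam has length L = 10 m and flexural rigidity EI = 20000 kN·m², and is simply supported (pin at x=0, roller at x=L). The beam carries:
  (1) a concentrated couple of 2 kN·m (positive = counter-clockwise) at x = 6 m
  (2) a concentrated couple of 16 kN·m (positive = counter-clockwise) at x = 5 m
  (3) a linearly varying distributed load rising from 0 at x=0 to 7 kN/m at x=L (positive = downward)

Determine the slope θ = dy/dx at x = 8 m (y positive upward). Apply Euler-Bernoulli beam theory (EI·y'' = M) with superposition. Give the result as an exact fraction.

Load 1 — applied couple M₀=2 kN·m at a=6 m (b=L-a=4):
  θ_1 = (M₀x²/(2L)-M₀(x-a)+C₁)/EI  [x>a] with C₁=M₀(3b²-L²)/(6L)=-26/15 = (2·8²/(2·10)-2·(8-6)+(-26/15))/20000 = 1/30000 rad
Load 2 — applied couple M₀=16 kN·m at a=5 m (b=L-a=5):
  θ_2 = (M₀x²/(2L)-M₀(x-a)+C₁)/EI  [x>a] with C₁=M₀(3b²-L²)/(6L)=-20/3 = (16·8²/(2·10)-16·(8-5)+(-20/3))/20000 = -13/75000 rad
Load 3 — triangular load w₀=7 kN/m (0→w₀ over full span):
  θ_3 = -w₀(7L⁴-30L²x²+15x⁴)/(360LEI) = -7·(7·10⁴-30·10²·8²+15·8⁴)/(360·10·20000) = 5299/900000 rad
Superposition: θ = Σ θ_i = 5173/900000 rad ≈ 0.005748 rad

θ(8) = 5173/900000 rad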